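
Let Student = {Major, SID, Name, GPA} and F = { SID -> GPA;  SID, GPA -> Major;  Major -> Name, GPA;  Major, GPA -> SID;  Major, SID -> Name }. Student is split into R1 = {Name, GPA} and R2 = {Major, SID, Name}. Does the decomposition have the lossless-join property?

No

Common attributes: R1 ∩ R2 = {Name}.
No dependency enlarges {Name}, so (Name)⁺ = {Name}.
The closure contains neither all of R1 = {Name, GPA} nor all of R2 = {Major, SID, Name}, so the common attributes are not a superkey of either fragment. The join is lossy.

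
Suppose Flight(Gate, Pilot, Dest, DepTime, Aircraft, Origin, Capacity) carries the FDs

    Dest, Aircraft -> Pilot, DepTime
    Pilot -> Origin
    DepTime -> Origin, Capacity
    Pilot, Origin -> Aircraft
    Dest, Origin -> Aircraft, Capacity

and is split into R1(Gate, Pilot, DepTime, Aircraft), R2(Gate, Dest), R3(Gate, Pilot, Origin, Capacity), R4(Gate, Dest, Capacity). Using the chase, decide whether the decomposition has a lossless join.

No

Chase test. Columns are Gate, Pilot, Dest, DepTime, Aircraft, Origin, Capacity; row i has aⱼ where attribute j ∈ Ri, else bᵢⱼ.
Initial tableau (one row per fragment):
  row 1: a1 a2 b13 a4 a5 b16 b17
  row 2: a1 b22 a3 b24 b25 b26 b27
  row 3: a1 a2 b33 b34 b35 a6 a7
  row 4: a1 b42 a3 b44 b45 b46 a7
Rows 1 and 3 agree on Pilot; apply Pilot→Origin and equate their Origin entries.
Rows 1 and 3 agree on Pilot, Origin; apply Pilot, Origin→Aircraft and equate their Aircraft entries.
No row becomes fully distinguished — the join is lossy.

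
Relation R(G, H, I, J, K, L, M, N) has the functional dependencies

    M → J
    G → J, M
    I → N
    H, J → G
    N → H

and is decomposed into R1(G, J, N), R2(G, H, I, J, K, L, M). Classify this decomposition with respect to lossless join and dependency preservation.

Lossless test: (G, J)⁺ = {G, J, M}, which is a superkey of neither fragment — lossy.
Dependency preservation: the restricted closure of {I} across the fragments never reaches {N}, so I → N cannot be enforced without a join — not preserved.

lossy and not dependency-preserving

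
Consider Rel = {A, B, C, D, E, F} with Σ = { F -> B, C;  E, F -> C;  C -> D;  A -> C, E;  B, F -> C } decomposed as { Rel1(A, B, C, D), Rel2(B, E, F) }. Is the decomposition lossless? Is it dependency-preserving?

lossy and not dependency-preserving

Lossless test: (B)⁺ = {B}, which is a superkey of neither fragment — lossy.
Dependency preservation: the restricted closure of {F} across the fragments never reaches {B, C}, so F → B, C cannot be enforced without a join — not preserved.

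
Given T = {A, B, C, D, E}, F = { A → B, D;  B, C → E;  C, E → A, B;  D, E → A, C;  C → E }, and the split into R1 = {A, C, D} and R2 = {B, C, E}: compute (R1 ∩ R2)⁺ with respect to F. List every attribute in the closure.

A, B, C, D, E

R1 ∩ R2 = {C}.
C → E applies, adding E
C, E → A, B applies, adding A, B
A → B, D applies, adding D
Closure: {A, B, C, D, E}.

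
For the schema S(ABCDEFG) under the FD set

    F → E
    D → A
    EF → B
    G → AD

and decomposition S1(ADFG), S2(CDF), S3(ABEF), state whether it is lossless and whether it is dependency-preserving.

Lossless test (chase): Rows 1 and 2 agree on F; apply F→E and equate their E entries. Rows 1 and 3 agree on F; apply F→E and equate their E entries. Rows 1 and 2 agree on D; apply D→A and equate their A entries. Rows 1 and 2 agree on EF; apply EF→B and equate their B entries. Rows 1 and 3 agree on EF; apply EF→B and equate their B entries. No row becomes fully distinguished — the join is lossy.
Dependency preservation: every FD's attributes lie within a single fragment, so each can be enforced locally — preserved.

lossy but dependency-preserving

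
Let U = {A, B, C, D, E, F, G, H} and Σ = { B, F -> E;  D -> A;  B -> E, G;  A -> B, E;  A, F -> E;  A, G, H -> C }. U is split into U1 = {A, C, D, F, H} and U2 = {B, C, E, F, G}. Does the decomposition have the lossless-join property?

Common attributes: U1 ∩ U2 = {C, F}.
No dependency enlarges {C, F}, so (C, F)⁺ = {C, F}.
The closure contains neither all of U1 = {A, C, D, F, H} nor all of U2 = {B, C, E, F, G}, so the common attributes are not a superkey of either fragment. The join is lossy.

No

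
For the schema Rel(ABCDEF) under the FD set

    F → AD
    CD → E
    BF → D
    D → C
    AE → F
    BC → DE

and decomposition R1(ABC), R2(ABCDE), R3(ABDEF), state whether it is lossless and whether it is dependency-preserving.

Lossless test (chase): Rows 2 and 3 agree on D; apply D→C and equate their C entries. Rows 2 and 3 agree on AE; apply AE→F and equate their F entries. Rows 1 and 2 agree on BC; apply BC→DE and equate their DE entries. Rows 1 and 2 agree on AE; apply AE→F and equate their F entries. Row 1 is now all distinguished symbols — the join is lossless.
Dependency preservation: every FD's attributes lie within a single fragment, so each can be enforced locally — preserved.

lossless and dependency-preserving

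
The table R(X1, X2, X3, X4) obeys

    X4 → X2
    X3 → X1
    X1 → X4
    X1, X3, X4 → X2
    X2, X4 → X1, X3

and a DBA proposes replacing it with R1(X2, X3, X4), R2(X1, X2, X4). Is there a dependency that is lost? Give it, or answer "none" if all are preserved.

none

X4 → X2 lies within R1.
X3 → X1: restricted closure across fragments reaches X1.
X1 → X4 lies within R2.
X1, X3, X4 → X2: restricted closure across fragments reaches X2.
X2, X4 → X1, X3: restricted closure across fragments reaches X1, X3.
Every dependency is enforceable on the fragments, so the decomposition is dependency-preserving.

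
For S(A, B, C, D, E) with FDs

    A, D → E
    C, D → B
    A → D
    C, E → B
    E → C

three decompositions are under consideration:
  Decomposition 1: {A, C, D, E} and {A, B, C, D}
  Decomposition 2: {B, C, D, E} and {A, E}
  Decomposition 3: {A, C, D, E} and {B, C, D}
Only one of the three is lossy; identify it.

Decomposition 1: common = {A, C, D}, closure = {A, B, C, D, E} → lossless.
Decomposition 2: common = {E}, closure = {B, C, E} → lossy.
Decomposition 3: common = {C, D}, closure = {B, C, D} → lossless.

Decomposition 2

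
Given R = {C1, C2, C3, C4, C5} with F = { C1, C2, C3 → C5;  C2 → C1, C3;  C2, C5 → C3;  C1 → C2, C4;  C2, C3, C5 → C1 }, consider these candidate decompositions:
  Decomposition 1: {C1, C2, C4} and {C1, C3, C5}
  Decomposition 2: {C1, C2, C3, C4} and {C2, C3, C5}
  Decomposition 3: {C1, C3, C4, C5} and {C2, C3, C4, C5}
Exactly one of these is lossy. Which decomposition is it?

Decomposition 3

Decomposition 1: common = {C1}, closure = {C1, C2, C3, C4, C5} → lossless.
Decomposition 2: common = {C2, C3}, closure = {C1, C2, C3, C4, C5} → lossless.
Decomposition 3: common = {C3, C4, C5}, closure = {C3, C4, C5} → lossy.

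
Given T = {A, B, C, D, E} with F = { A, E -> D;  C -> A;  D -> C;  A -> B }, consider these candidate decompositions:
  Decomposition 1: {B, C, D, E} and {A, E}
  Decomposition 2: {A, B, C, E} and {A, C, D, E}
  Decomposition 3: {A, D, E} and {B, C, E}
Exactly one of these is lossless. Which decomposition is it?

Decomposition 1: common = {E}, closure = {E} → lossy.
Decomposition 2: common = {A, C, E}, closure = {A, B, C, D, E} → lossless.
Decomposition 3: common = {E}, closure = {E} → lossy.

Decomposition 2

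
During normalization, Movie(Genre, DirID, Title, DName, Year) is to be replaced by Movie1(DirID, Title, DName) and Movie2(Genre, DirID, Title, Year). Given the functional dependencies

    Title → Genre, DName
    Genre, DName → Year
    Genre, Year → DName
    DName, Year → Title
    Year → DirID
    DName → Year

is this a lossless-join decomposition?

Yes

Common attributes: Movie1 ∩ Movie2 = {DirID, Title}.
Closure of {DirID, Title}: Title → Genre, DName applies, adding Genre, DName; Genre, DName → Year applies, adding Year. So (DirID, Title)⁺ = {Genre, DirID, Title, DName, Year}.
This closure contains every attribute of Movie1, so Movie1 ∩ Movie2 → Movie1. The join is lossless.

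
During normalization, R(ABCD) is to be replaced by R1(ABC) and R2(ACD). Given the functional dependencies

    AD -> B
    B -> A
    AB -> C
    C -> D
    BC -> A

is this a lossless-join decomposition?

Yes

Common attributes: R1 ∩ R2 = {AC}.
Closure of {AC}: C → D applies, adding D; AD → B applies, adding B. So (AC)⁺ = {ABCD}.
This closure contains every attribute of R1, so R1 ∩ R2 → R1. The join is lossless.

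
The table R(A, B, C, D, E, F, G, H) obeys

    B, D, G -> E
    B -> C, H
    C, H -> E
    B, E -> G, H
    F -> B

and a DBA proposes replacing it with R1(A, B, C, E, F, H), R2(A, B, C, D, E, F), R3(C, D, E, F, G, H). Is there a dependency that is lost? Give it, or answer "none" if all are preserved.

B, E -> G, H

Check B, E → G, H: no single fragment contains all of {B, E, G, H}, and the restricted closure of {B, E} across the fragments never reaches {G, H}.
B, D, G → E is preserved.
B → C, H is preserved.
C, H → E is preserved.
F → B is preserved.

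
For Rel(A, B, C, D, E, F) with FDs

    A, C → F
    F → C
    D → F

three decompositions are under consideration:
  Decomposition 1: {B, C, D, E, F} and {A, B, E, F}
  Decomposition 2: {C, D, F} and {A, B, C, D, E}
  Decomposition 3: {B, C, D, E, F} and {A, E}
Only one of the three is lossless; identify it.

Decomposition 1: common = {B, E, F}, closure = {B, C, E, F} → lossy.
Decomposition 2: common = {C, D}, closure = {C, D, F} → lossless.
Decomposition 3: common = {E}, closure = {E} → lossy.

Decomposition 2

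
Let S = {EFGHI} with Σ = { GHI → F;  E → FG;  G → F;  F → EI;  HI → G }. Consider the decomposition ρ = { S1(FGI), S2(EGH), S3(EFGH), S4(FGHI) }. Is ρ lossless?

Yes

Chase test. Columns are EFGHI; row i has aⱼ where attribute j ∈ Si, else bᵢⱼ.
Initial tableau (one row per fragment):
  row 1: b11 a2 a3 b14 a5
  row 2: a1 b22 a3 a4 b25
  row 3: a1 a2 a3 a4 b35
  row 4: b41 a2 a3 a4 a5
Rows 2 and 3 agree on E; apply E→FG and equate their FG entries.
Rows 1 and 2 agree on F; apply F→EI and equate their EI entries.
Rows 1 and 3 agree on F; apply F→EI and equate their EI entries.
Rows 1 and 4 agree on F; apply F→EI and equate their EI entries.
Row 2 is now all distinguished symbols — the join is lossless.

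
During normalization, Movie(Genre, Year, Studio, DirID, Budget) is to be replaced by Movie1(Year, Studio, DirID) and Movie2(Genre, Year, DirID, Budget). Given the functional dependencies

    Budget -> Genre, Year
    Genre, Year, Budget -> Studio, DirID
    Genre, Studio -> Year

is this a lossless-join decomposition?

No

Common attributes: Movie1 ∩ Movie2 = {Year, DirID}.
No dependency enlarges {Year, DirID}, so (Year, DirID)⁺ = {Year, DirID}.
The closure contains neither all of Movie1 = {Year, Studio, DirID} nor all of Movie2 = {Genre, Year, DirID, Budget}, so the common attributes are not a superkey of either fragment. The join is lossy.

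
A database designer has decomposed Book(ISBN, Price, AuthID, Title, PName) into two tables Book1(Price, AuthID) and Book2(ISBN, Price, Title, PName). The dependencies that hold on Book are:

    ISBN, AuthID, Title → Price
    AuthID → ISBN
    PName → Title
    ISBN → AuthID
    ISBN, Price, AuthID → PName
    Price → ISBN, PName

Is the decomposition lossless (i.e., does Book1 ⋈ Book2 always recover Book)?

Common attributes: Book1 ∩ Book2 = {Price}.
Closure of {Price}: Price → ISBN, PName applies, adding ISBN, PName; PName → Title applies, adding Title; ISBN → AuthID applies, adding AuthID. So (Price)⁺ = {ISBN, Price, AuthID, Title, PName}.
This closure contains every attribute of Book1, so Book1 ∩ Book2 → Book1. The join is lossless.

Yes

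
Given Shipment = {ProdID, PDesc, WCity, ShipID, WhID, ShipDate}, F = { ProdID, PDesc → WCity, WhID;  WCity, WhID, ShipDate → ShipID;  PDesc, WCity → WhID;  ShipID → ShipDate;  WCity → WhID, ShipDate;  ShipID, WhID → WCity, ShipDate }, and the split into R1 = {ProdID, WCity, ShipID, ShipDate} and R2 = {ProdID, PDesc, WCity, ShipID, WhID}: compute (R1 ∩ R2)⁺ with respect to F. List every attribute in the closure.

ProdID, WCity, ShipID, WhID, ShipDate

R1 ∩ R2 = {ProdID, WCity, ShipID}.
ShipID → ShipDate applies, adding ShipDate
WCity → WhID, ShipDate applies, adding WhID
Closure: {ProdID, WCity, ShipID, WhID, ShipDate}.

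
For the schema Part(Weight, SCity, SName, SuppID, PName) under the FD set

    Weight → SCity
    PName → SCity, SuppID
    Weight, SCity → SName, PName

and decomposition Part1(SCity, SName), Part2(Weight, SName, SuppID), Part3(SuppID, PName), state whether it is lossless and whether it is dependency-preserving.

Lossless test (chase): applying each FD to every pair of rows produces no changes in the tableau, so no row becomes fully distinguished — the join is lossy.
Dependency preservation: the restricted closure of {Weight} across the fragments never reaches {SCity}, so Weight → SCity cannot be enforced without a join — not preserved.

lossy and not dependency-preserving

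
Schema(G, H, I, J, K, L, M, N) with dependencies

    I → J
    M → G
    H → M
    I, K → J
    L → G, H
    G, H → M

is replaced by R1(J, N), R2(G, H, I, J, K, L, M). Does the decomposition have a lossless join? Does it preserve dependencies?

lossy but dependency-preserving

Lossless test: (J)⁺ = {J}, which is a superkey of neither fragment — lossy.
Dependency preservation: every FD's attributes lie within a single fragment, so each can be enforced locally — preserved.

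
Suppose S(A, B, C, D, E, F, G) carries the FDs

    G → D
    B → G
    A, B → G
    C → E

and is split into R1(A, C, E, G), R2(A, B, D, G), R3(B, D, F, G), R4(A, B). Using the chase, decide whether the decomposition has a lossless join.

No

Chase test. Columns are A, B, C, D, E, F, G; row i has aⱼ where attribute j ∈ Ri, else bᵢⱼ.
Initial tableau (one row per fragment):
  row 1: a1 b12 a3 b14 a5 b16 a7
  row 2: a1 a2 b23 a4 b25 b26 a7
  row 3: b31 a2 b33 a4 b35 a6 a7
  row 4: a1 a2 b43 b44 b45 b46 b47
Rows 1 and 2 agree on G; apply G→D and equate their D entries.
Rows 2 and 4 agree on B; apply B→G and equate their G entries.
Rows 1 and 4 agree on G; apply G→D and equate their D entries.
No row becomes fully distinguished — the join is lossy.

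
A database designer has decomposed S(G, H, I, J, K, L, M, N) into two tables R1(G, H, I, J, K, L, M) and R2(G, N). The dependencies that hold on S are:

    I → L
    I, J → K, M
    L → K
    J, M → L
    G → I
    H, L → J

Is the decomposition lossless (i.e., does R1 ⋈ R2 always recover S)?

No

Common attributes: R1 ∩ R2 = {G}.
Closure of {G}: G → I applies, adding I; I → L applies, adding L; L → K applies, adding K. So (G)⁺ = {G, I, K, L}.
The closure contains neither all of R1 = {G, H, I, J, K, L, M} nor all of R2 = {G, N}, so the common attributes are not a superkey of either fragment. The join is lossy.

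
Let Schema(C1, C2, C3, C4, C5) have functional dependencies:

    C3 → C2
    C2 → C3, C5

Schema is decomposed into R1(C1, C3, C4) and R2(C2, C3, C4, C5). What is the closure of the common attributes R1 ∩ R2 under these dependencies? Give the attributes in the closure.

C2, C3, C4, C5

R1 ∩ R2 = {C3, C4}.
C3 → C2 applies, adding C2
C2 → C3, C5 applies, adding C5
Closure: {C2, C3, C4, C5}.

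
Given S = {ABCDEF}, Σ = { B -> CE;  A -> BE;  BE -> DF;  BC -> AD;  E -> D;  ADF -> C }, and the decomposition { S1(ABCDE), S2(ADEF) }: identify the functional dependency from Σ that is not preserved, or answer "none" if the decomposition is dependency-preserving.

none

B → CE lies within S1.
A → BE lies within S1.
BE → DF: restricted closure across fragments reaches DF.
BC → AD lies within S1.
E → D lies within S1.
ADF → C: restricted closure across fragments reaches C.
Every dependency is enforceable on the fragments, so the decomposition is dependency-preserving.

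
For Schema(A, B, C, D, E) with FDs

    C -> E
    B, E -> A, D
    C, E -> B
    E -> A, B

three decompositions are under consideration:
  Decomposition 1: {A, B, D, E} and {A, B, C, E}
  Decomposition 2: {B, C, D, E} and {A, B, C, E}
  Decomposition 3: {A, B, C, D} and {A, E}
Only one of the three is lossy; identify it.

Decomposition 1: common = {A, B, E}, closure = {A, B, D, E} → lossless.
Decomposition 2: common = {B, C, E}, closure = {A, B, C, D, E} → lossless.
Decomposition 3: common = {A}, closure = {A} → lossy.

Decomposition 3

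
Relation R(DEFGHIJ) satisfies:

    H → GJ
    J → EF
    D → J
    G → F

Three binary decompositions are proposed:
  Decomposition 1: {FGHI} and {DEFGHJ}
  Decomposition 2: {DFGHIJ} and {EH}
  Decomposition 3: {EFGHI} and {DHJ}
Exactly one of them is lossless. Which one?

Decomposition 1: common = {FGH}, closure = {EFGHJ} → lossy.
Decomposition 2: common = {H}, closure = {EFGHJ} → lossless.
Decomposition 3: common = {H}, closure = {EFGHJ} → lossy.

Decomposition 2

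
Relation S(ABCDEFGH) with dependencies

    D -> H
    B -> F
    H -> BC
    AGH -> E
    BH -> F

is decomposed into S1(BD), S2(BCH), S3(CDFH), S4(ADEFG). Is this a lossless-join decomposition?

Chase test. Columns are ABCDEFGH; row i has aⱼ where attribute j ∈ Si, else bᵢⱼ.
Initial tableau (one row per fragment):
  row 1: b11 a2 b13 a4 b15 b16 b17 b18
  row 2: b21 a2 a3 b24 b25 b26 b27 a8
  row 3: b31 b32 a3 a4 b35 a6 b37 a8
  row 4: a1 b42 b43 a4 a5 a6 a7 b48
Rows 1 and 3 agree on D; apply D→H and equate their H entries.
Rows 1 and 4 agree on D; apply D→H and equate their H entries.
Rows 1 and 2 agree on B; apply B→F and equate their F entries.
Rows 1 and 2 agree on H; apply H→BC and equate their BC entries.
Rows 1 and 3 agree on H; apply H→BC and equate their BC entries.
Rows 1 and 4 agree on H; apply H→BC and equate their BC entries.
Rows 1 and 3 agree on BH; apply BH→F and equate their F entries.
Row 4 is now all distinguished symbols — the join is lossless.

Yes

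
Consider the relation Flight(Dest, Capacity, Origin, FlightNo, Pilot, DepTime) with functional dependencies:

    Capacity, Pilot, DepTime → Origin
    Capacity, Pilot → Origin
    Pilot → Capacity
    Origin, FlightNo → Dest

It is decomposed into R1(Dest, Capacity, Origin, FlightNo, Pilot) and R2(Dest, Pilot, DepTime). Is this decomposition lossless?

Common attributes: R1 ∩ R2 = {Dest, Pilot}.
Closure of {Dest, Pilot}: Pilot → Capacity applies, adding Capacity; Capacity, Pilot → Origin applies, adding Origin. So (Dest, Pilot)⁺ = {Dest, Capacity, Origin, Pilot}.
The closure contains neither all of R1 = {Dest, Capacity, Origin, FlightNo, Pilot} nor all of R2 = {Dest, Pilot, DepTime}, so the common attributes are not a superkey of either fragment. The join is lossy.

No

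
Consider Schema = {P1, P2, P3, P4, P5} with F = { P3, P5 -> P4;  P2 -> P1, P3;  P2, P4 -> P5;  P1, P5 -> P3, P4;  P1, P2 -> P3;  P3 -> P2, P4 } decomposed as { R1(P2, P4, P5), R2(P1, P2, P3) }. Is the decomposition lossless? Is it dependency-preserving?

lossless but not dependency-preserving

Lossless test: (P2)⁺ = {P1, P2, P3, P4, P5}, which contains all of one fragment — lossless.
Dependency preservation: the restricted closure of {P1, P5} across the fragments never reaches {P3, P4}, so P1, P5 → P3, P4 cannot be enforced without a join — not preserved.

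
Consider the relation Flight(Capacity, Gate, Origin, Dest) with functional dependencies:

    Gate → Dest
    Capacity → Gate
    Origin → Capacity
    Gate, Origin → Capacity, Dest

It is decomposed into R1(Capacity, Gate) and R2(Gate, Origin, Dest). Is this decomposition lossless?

Common attributes: R1 ∩ R2 = {Gate}.
Closure of {Gate}: Gate → Dest applies, adding Dest. So (Gate)⁺ = {Gate, Dest}.
The closure contains neither all of R1 = {Capacity, Gate} nor all of R2 = {Gate, Origin, Dest}, so the common attributes are not a superkey of either fragment. The join is lossy.

No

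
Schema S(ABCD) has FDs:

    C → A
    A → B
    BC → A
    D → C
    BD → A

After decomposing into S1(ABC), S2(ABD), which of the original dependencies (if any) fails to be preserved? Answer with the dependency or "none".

D → C

Check D → C: no single fragment contains all of {CD}, and the restricted closure of {D} across the fragments never reaches {C}.
C → A is preserved.
A → B is preserved.
BC → A is preserved.
BD → A is preserved.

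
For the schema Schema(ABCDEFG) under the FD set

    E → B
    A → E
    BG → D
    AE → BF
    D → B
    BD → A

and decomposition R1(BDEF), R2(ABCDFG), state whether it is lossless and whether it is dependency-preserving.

lossless but not dependency-preserving

Lossless test: (BDF)⁺ = {ABDEF}, which contains all of one fragment — lossless.
Dependency preservation: the restricted closure of {A} across the fragments never reaches {E}, so A → E cannot be enforced without a join — not preserved.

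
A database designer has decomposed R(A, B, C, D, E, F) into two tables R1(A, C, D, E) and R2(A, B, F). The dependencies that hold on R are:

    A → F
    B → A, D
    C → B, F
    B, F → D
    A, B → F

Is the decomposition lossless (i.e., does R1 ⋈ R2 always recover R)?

Common attributes: R1 ∩ R2 = {A}.
Closure of {A}: A → F applies, adding F. So (A)⁺ = {A, F}.
The closure contains neither all of R1 = {A, C, D, E} nor all of R2 = {A, B, F}, so the common attributes are not a superkey of either fragment. The join is lossy.

No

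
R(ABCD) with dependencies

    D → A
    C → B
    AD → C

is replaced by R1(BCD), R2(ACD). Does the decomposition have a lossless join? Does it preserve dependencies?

Lossless test: (CD)⁺ = {ABCD}, which contains all of one fragment — lossless.
Dependency preservation: every FD's attributes lie within a single fragment, so each can be enforced locally — preserved.

lossless and dependency-preserving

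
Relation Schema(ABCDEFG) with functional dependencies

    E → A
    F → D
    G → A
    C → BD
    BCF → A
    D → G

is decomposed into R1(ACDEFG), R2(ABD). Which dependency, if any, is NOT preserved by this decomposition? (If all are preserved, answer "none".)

Check C → BD: no single fragment contains all of {BCD}, and the restricted closure of {C} across the fragments never reaches {BD}.
E → A is preserved.
F → D is preserved.
G → A is preserved.
BCF → A is preserved.
D → G is preserved.

C → BD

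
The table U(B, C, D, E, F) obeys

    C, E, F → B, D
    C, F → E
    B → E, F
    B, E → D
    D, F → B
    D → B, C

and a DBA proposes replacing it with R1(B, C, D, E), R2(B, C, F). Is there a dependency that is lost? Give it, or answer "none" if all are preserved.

none

C, E, F → B, D: restricted closure across fragments reaches B, D.
C, F → E: restricted closure across fragments reaches E.
B → E, F: restricted closure across fragments reaches E, F.
B, E → D lies within R1.
D, F → B: restricted closure across fragments reaches B.
D → B, C lies within R1.
Every dependency is enforceable on the fragments, so the decomposition is dependency-preserving.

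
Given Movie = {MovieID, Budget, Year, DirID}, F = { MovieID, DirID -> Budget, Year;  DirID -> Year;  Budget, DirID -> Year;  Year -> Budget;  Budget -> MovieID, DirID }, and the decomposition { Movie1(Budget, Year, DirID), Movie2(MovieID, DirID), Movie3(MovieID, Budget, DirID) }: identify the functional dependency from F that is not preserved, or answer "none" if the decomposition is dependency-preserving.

none

MovieID, DirID → Budget, Year: restricted closure across fragments reaches Budget, Year.
DirID → Year lies within Movie1.
Budget, DirID → Year lies within Movie1.
Year → Budget lies within Movie1.
Budget → MovieID, DirID lies within Movie3.
Every dependency is enforceable on the fragments, so the decomposition is dependency-preserving.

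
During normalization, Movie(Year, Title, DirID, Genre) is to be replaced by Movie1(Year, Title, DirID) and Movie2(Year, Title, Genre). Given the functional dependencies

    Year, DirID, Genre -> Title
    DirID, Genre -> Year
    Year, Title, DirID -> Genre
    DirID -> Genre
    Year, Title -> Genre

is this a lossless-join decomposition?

Yes

Common attributes: Movie1 ∩ Movie2 = {Year, Title}.
Closure of {Year, Title}: Year, Title → Genre applies, adding Genre. So (Year, Title)⁺ = {Year, Title, Genre}.
This closure contains every attribute of Movie2, so Movie1 ∩ Movie2 → Movie2. The join is lossless.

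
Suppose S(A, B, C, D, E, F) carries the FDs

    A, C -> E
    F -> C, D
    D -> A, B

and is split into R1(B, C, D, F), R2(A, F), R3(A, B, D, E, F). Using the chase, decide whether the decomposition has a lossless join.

Yes

Chase test. Columns are A, B, C, D, E, F; row i has aⱼ where attribute j ∈ Ri, else bᵢⱼ.
Initial tableau (one row per fragment):
  row 1: b11 a2 a3 a4 b15 a6
  row 2: a1 b22 b23 b24 b25 a6
  row 3: a1 a2 b33 a4 a5 a6
Rows 1 and 2 agree on F; apply F→C, D and equate their C, D entries.
Rows 1 and 3 agree on F; apply F→C, D and equate their C, D entries.
Rows 1 and 2 agree on D; apply D→A, B and equate their A, B entries.
Rows 1 and 2 agree on A, C; apply A, C→E and equate their E entries.
Rows 1 and 3 agree on A, C; apply A, C→E and equate their E entries.
Row 1 is now all distinguished symbols — the join is lossless.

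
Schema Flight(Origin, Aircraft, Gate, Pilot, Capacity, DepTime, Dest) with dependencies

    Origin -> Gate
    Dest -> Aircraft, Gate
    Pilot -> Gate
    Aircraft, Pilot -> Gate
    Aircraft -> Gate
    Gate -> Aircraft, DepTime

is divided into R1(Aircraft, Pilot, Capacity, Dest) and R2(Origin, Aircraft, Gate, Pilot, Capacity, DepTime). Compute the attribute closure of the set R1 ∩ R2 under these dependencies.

R1 ∩ R2 = {Aircraft, Pilot, Capacity}.
Pilot → Gate applies, adding Gate
Gate → Aircraft, DepTime applies, adding DepTime
Closure: {Aircraft, Gate, Pilot, Capacity, DepTime}.

Aircraft, Gate, Pilot, Capacity, DepTime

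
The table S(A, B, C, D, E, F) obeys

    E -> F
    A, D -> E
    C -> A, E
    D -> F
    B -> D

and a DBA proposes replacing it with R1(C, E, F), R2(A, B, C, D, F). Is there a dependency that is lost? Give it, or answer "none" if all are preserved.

Check A, D → E: no single fragment contains all of {A, D, E}, and the restricted closure of {A, D} across the fragments never reaches {E}.
E → F is preserved.
C → A, E is preserved.
D → F is preserved.
B → D is preserved.

A, D -> E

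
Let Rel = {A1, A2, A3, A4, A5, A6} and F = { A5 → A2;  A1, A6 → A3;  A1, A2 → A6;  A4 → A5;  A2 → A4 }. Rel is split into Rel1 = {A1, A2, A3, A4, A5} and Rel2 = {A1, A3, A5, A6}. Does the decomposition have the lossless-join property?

Yes

Common attributes: Rel1 ∩ Rel2 = {A1, A3, A5}.
Closure of {A1, A3, A5}: A5 → A2 applies, adding A2; A1, A2 → A6 applies, adding A6; A2 → A4 applies, adding A4. So (A1, A3, A5)⁺ = {A1, A2, A3, A4, A5, A6}.
This closure contains every attribute of Rel1, so Rel1 ∩ Rel2 → Rel1. The join is lossless.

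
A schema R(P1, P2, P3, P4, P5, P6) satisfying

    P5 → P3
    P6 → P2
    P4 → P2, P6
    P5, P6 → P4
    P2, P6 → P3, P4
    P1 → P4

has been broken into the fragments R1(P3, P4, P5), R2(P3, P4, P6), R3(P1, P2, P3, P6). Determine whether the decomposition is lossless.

Chase test. Columns are P1, P2, P3, P4, P5, P6; row i has aⱼ where attribute j ∈ Ri, else bᵢⱼ.
Initial tableau (one row per fragment):
  row 1: b11 b12 a3 a4 a5 b16
  row 2: b21 b22 a3 a4 b25 a6
  row 3: a1 a2 a3 b34 b35 a6
Rows 2 and 3 agree on P6; apply P6→P2 and equate their P2 entries.
Rows 1 and 2 agree on P4; apply P4→P2, P6 and equate their P2, P6 entries.
Rows 1 and 3 agree on P2, P6; apply P2, P6→P3, P4 and equate their P3, P4 entries.
No row becomes fully distinguished — the join is lossy.

No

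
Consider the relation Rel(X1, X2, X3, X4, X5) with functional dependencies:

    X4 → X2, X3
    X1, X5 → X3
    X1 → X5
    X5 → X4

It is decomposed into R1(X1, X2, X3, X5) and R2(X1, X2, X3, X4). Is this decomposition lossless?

Common attributes: R1 ∩ R2 = {X1, X2, X3}.
Closure of {X1, X2, X3}: X1 → X5 applies, adding X5; X5 → X4 applies, adding X4. So (X1, X2, X3)⁺ = {X1, X2, X3, X4, X5}.
This closure contains every attribute of R1, so R1 ∩ R2 → R1. The join is lossless.

Yes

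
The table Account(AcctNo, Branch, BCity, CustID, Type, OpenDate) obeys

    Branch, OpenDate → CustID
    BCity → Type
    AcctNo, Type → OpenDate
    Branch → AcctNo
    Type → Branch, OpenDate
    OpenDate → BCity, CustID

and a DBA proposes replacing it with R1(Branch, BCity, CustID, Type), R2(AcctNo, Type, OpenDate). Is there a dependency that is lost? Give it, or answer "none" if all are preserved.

Check Branch → AcctNo: no single fragment contains all of {AcctNo, Branch}, and the restricted closure of {Branch} across the fragments never reaches {AcctNo}.
Branch, OpenDate → CustID is preserved.
BCity → Type is preserved.
AcctNo, Type → OpenDate is preserved.
Type → Branch, OpenDate is preserved.
OpenDate → BCity, CustID is preserved.

Branch → AcctNo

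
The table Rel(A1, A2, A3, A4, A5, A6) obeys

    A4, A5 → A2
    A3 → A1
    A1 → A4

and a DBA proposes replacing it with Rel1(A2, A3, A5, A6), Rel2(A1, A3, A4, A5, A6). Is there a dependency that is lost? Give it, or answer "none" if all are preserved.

Check A4, A5 → A2: no single fragment contains all of {A2, A4, A5}, and the restricted closure of {A4, A5} across the fragments never reaches {A2}.
A3 → A1 is preserved.
A1 → A4 is preserved.

A4, A5 → A2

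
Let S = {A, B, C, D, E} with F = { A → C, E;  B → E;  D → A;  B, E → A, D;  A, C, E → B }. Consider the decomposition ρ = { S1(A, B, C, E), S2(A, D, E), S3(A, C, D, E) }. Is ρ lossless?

Chase test. Columns are A, B, C, D, E; row i has aⱼ where attribute j ∈ Si, else bᵢⱼ.
Initial tableau (one row per fragment):
  row 1: a1 a2 a3 b14 a5
  row 2: a1 b22 b23 a4 a5
  row 3: a1 b32 a3 a4 a5
Rows 1 and 2 agree on A; apply A→C, E and equate their C, E entries.
Rows 1 and 2 agree on A, C, E; apply A, C, E→B and equate their B entries.
Rows 1 and 3 agree on A, C, E; apply A, C, E→B and equate their B entries.
Rows 1 and 2 agree on B, E; apply B, E→A, D and equate their A, D entries.
Row 1 is now all distinguished symbols — the join is lossless.

Yes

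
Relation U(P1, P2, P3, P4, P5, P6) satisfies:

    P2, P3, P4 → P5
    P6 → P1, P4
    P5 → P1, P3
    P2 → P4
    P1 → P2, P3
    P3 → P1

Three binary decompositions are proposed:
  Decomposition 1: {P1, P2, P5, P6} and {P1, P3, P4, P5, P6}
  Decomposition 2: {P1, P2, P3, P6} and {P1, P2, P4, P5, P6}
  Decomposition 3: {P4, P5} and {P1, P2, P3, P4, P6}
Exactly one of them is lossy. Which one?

Decomposition 1: common = {P1, P5, P6}, closure = {P1, P2, P3, P4, P5, P6} → lossless.
Decomposition 2: common = {P1, P2, P6}, closure = {P1, P2, P3, P4, P5, P6} → lossless.
Decomposition 3: common = {P4}, closure = {P4} → lossy.

Decomposition 3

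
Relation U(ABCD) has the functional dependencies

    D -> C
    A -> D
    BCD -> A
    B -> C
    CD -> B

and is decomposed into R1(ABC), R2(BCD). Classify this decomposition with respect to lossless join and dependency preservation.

Lossless test: (BC)⁺ = {BC}, which is a superkey of neither fragment — lossy.
Dependency preservation: the restricted closure of {A} across the fragments never reaches {D}, so A → D cannot be enforced without a join — not preserved.

lossy and not dependency-preserving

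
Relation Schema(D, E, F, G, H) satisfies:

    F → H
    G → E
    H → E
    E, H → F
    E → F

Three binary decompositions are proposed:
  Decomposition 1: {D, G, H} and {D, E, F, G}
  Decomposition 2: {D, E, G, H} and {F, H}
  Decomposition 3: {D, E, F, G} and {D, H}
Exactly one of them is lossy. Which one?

Decomposition 3

Decomposition 1: common = {D, G}, closure = {D, E, F, G, H} → lossless.
Decomposition 2: common = {H}, closure = {E, F, H} → lossless.
Decomposition 3: common = {D}, closure = {D} → lossy.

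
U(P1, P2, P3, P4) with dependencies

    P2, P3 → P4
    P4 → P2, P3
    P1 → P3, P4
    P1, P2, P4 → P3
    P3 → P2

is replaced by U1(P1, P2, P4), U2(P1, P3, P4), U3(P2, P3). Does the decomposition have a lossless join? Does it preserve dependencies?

Lossless test (chase): Rows 1 and 2 agree on P4; apply P4→P2, P3 and equate their P2, P3 entries. Rows 1 and 3 agree on P2, P3; apply P2, P3→P4 and equate their P4 entries. Row 1 is now all distinguished symbols — the join is lossless.
Dependency preservation: P2, P3 → P4; P4 → P2, P3; P1, P2, P4 → P3 are not contained in any single fragment, but the restricted closure of each left-hand side across the fragments still reaches the right-hand side; the remaining FDs each lie inside some fragment. All dependencies are preserved.

lossless and dependency-preserving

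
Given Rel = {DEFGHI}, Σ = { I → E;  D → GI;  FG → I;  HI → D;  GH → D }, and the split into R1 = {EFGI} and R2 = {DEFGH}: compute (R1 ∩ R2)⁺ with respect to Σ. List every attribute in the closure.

EFGI

R1 ∩ R2 = {EFG}.
FG → I applies, adding I
Closure: {EFGI}.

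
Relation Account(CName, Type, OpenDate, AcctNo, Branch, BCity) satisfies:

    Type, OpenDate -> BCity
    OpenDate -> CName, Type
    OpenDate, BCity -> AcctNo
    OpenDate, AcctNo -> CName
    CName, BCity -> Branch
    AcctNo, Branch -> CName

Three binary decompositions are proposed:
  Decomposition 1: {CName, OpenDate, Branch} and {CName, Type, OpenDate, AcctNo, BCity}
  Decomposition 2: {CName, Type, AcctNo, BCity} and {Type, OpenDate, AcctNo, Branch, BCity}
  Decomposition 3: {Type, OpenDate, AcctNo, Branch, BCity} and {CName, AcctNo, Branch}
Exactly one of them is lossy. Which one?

Decomposition 2

Decomposition 1: common = {CName, OpenDate}, closure = {CName, Type, OpenDate, AcctNo, Branch, BCity} → lossless.
Decomposition 2: common = {Type, AcctNo, BCity}, closure = {Type, AcctNo, BCity} → lossy.
Decomposition 3: common = {AcctNo, Branch}, closure = {CName, AcctNo, Branch} → lossless.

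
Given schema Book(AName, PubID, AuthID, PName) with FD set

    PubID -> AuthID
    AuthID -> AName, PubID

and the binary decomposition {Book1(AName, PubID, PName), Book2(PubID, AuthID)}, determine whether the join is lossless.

Common attributes: Book1 ∩ Book2 = {PubID}.
Closure of {PubID}: PubID → AuthID applies, adding AuthID; AuthID → AName, PubID applies, adding AName. So (PubID)⁺ = {AName, PubID, AuthID}.
This closure contains every attribute of Book2, so Book1 ∩ Book2 → Book2. The join is lossless.

Yes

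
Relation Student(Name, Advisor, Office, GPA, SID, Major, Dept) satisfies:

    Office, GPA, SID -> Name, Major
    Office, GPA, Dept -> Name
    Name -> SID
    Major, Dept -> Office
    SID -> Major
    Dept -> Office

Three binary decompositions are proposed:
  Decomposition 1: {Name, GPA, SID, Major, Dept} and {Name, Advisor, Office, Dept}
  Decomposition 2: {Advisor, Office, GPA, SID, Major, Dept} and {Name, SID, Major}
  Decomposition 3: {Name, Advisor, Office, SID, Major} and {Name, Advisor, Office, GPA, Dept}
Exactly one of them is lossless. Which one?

Decomposition 3

Decomposition 1: common = {Name, Dept}, closure = {Name, Office, SID, Major, Dept} → lossy.
Decomposition 2: common = {SID, Major}, closure = {SID, Major} → lossy.
Decomposition 3: common = {Name, Advisor, Office}, closure = {Name, Advisor, Office, SID, Major} → lossless.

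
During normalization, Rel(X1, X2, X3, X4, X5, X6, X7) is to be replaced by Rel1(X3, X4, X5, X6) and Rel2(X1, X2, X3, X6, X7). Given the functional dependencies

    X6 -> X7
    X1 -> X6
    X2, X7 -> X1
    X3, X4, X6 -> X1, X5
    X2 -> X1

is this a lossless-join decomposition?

Common attributes: Rel1 ∩ Rel2 = {X3, X6}.
Closure of {X3, X6}: X6 → X7 applies, adding X7. So (X3, X6)⁺ = {X3, X6, X7}.
The closure contains neither all of Rel1 = {X3, X4, X5, X6} nor all of Rel2 = {X1, X2, X3, X6, X7}, so the common attributes are not a superkey of either fragment. The join is lossy.

No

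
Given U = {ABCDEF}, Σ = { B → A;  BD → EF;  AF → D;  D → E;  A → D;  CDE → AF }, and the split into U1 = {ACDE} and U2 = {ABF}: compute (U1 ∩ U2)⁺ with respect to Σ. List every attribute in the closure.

U1 ∩ U2 = {A}.
A → D applies, adding D
D → E applies, adding E
Closure: {ADE}.

ADE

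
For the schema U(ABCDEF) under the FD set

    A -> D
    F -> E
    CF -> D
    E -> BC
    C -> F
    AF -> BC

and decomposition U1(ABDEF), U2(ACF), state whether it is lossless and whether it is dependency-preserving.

Lossless test: (AF)⁺ = {ABCDEF}, which contains all of one fragment — lossless.
Dependency preservation: CF → D; E → BC; AF → BC are not contained in any single fragment, but the restricted closure of each left-hand side across the fragments still reaches the right-hand side; the remaining FDs each lie inside some fragment. All dependencies are preserved.

lossless and dependency-preserving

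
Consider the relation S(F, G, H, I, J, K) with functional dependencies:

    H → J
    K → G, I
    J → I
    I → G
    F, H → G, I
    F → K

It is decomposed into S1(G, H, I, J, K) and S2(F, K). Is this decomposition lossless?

Common attributes: S1 ∩ S2 = {K}.
Closure of {K}: K → G, I applies, adding G, I. So (K)⁺ = {G, I, K}.
The closure contains neither all of S1 = {G, H, I, J, K} nor all of S2 = {F, K}, so the common attributes are not a superkey of either fragment. The join is lossy.

No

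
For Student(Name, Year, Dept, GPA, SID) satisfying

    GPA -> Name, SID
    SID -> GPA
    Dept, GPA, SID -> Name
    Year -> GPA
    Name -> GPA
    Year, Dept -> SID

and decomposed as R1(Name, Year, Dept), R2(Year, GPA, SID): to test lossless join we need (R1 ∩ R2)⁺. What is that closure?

R1 ∩ R2 = {Year}.
Year → GPA applies, adding GPA
GPA → Name, SID applies, adding Name, SID
Closure: {Name, Year, GPA, SID}.

Name, Year, GPA, SID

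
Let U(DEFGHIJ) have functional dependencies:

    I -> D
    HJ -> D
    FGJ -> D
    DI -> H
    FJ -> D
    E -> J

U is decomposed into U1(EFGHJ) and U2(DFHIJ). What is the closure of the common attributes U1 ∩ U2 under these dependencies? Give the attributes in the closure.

U1 ∩ U2 = {FHJ}.
HJ → D applies, adding D
Closure: {DFHJ}.

DFHJ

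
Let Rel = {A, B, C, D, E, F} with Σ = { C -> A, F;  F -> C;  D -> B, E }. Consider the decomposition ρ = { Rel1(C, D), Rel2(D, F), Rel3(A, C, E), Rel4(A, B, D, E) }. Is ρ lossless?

No

Chase test. Columns are A, B, C, D, E, F; row i has aⱼ where attribute j ∈ Reli, else bᵢⱼ.
Initial tableau (one row per fragment):
  row 1: b11 b12 a3 a4 b15 b16
  row 2: b21 b22 b23 a4 b25 a6
  row 3: a1 b32 a3 b34 a5 b36
  row 4: a1 a2 b43 a4 a5 b46
Rows 1 and 3 agree on C; apply C→A, F and equate their A, F entries.
Rows 1 and 2 agree on D; apply D→B, E and equate their B, E entries.
Rows 1 and 4 agree on D; apply D→B, E and equate their B, E entries.
No row becomes fully distinguished — the join is lossy.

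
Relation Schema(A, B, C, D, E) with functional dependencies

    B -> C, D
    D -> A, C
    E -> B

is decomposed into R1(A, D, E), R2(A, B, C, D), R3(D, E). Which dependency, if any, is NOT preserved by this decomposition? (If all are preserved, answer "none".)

E -> B

Check E → B: no single fragment contains all of {B, E}, and the restricted closure of {E} across the fragments never reaches {B}.
B → C, D is preserved.
D → A, C is preserved.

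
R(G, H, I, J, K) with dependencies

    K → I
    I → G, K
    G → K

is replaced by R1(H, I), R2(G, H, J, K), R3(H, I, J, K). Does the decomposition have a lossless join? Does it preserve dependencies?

lossless and dependency-preserving

Lossless test (chase): Rows 2 and 3 agree on K; apply K→I and equate their I entries. Rows 1 and 2 agree on I; apply I→G, K and equate their G, K entries. Rows 1 and 3 agree on I; apply I→G, K and equate their G, K entries. Row 2 is now all distinguished symbols — the join is lossless.
Dependency preservation: I → G, K is not contained in any single fragment, but the restricted closure of its left-hand side across the fragments still reaches the right-hand side; the remaining FDs each lie inside some fragment. All dependencies are preserved.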